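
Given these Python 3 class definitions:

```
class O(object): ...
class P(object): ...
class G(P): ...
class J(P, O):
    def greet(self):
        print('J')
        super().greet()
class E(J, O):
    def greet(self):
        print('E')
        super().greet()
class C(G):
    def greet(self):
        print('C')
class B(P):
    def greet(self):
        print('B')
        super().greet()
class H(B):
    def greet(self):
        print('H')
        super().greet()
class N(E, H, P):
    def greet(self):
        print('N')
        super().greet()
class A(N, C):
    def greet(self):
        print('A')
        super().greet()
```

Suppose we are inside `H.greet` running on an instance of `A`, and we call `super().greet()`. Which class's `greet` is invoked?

L[A] = A + merge(L[N], L[C], [N C])
  take N:  [N E J H B P O object] + [C G P object] + [N C]
  take E:  [E J H B P O object] + [C G P object] + [C]
  take J:  [J H B P O object] + [C G P object] + [C]
  take H:  [H B P O object] + [C G P object] + [C]
  take B:  [B P O object] + [C G P object] + [C]
  take C:  [P O object] + [C G P object] + [C]
  take G:  [P O object] + [G P object]
  take P:  [P O object] + [P object]
  take O:  [O object] + [object]
  take object:  [object] + [object]
MRO: A N E J H B C G P O object
super() in H.greet on a A instance goes to the class after H in A's MRO: B.

B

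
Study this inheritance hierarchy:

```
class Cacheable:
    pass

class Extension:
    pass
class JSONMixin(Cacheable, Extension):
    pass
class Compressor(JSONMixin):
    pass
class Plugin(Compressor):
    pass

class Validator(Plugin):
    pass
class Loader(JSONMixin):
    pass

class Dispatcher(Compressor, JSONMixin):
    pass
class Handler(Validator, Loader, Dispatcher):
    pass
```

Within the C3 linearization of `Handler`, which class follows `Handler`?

L[Handler] = Handler + merge(L[Validator], L[Loader], L[Dispatcher], [Validator Loader Dispatcher])
  take Validator:  [Validator Plugin Compressor JSONMixin Cacheable Extension object] + [Loader JSONMixin Cacheable Extension object] + [Dispatcher Compressor JSONMixin Cacheable Extension object] + [Validator Loader Dispatcher]
  take Plugin:  [Plugin Compressor JSONMixin Cacheable Extension object] + [Loader JSONMixin Cacheable Extension object] + [Dispatcher Compressor JSONMixin Cacheable Extension object] + [Loader Dispatcher]
  take Loader:  [Compressor JSONMixin Cacheable Extension object] + [Loader JSONMixin Cacheable Extension object] + [Dispatcher Compressor JSONMixin Cacheable Extension object] + [Loader Dispatcher]
  take Dispatcher:  [Compressor JSONMixin Cacheable Extension object] + [JSONMixin Cacheable Extension object] + [Dispatcher Compressor JSONMixin Cacheable Extension object] + [Dispatcher]
  take Compressor:  [Compressor JSONMixin Cacheable Extension object] + [JSONMixin Cacheable Extension object] + [Compressor JSONMixin Cacheable Extension object]
  take JSONMixin:  [JSONMixin Cacheable Extension object] + [JSONMixin Cacheable Extension object] + [JSONMixin Cacheable Extension object]
  take Cacheable:  [Cacheable Extension object] + [Cacheable Extension object] + [Cacheable Extension object]
  take Extension:  [Extension object] + [Extension object] + [Extension object]
  take object:  [object] + [object] + [object]
MRO: Handler Validator Plugin Loader Dispatcher Compressor JSONMixin Cacheable Extension object
Handler is at position 0; next is Validator.

Validator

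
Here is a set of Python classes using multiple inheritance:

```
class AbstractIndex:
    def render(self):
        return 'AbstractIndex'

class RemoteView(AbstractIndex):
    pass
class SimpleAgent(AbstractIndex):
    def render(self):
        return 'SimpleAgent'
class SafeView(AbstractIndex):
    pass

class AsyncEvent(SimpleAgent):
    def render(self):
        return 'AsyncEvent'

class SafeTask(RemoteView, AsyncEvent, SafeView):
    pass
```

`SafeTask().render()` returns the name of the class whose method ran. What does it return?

AsyncEvent

L[SafeTask] = SafeTask + merge(L[RemoteView], L[AsyncEvent], L[SafeView], [RemoteView AsyncEvent SafeView])
  take RemoteView:  [RemoteView AbstractIndex object] + [AsyncEvent SimpleAgent AbstractIndex object] + [SafeView AbstractIndex object] + [RemoteView AsyncEvent SafeView]
  take AsyncEvent:  [AbstractIndex object] + [AsyncEvent SimpleAgent AbstractIndex object] + [SafeView AbstractIndex object] + [AsyncEvent SafeView]
  take SimpleAgent:  [AbstractIndex object] + [SimpleAgent AbstractIndex object] + [SafeView AbstractIndex object] + [SafeView]
  take SafeView:  [AbstractIndex object] + [AbstractIndex object] + [SafeView AbstractIndex object] + [SafeView]
  take AbstractIndex:  [AbstractIndex object] + [AbstractIndex object] + [AbstractIndex object]
  take object:  [object] + [object] + [object]
MRO: SafeTask RemoteView AsyncEvent SimpleAgent SafeView AbstractIndex object
render is defined in: AbstractIndex, AsyncEvent, SimpleAgent. First along the MRO is AsyncEvent.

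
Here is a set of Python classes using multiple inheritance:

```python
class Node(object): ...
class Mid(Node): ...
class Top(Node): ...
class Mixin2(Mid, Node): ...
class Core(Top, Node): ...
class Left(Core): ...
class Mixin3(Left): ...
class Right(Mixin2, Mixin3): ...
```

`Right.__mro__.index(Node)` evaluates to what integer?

7

L[Right] = Right + merge(L[Mixin2], L[Mixin3], [Mixin2 Mixin3])
  take Mixin2:  [Mixin2 Mid Node object] + [Mixin3 Left Core Top Node object] + [Mixin2 Mixin3]
  take Mid:  [Mid Node object] + [Mixin3 Left Core Top Node object] + [Mixin3]
  take Mixin3:  [Node object] + [Mixin3 Left Core Top Node object] + [Mixin3]
  take Left:  [Node object] + [Left Core Top Node object]
  take Core:  [Node object] + [Core Top Node object]
  take Top:  [Node object] + [Top Node object]
  take Node:  [Node object] + [Node object]
  take object:  [object] + [object]
MRO: Right Mixin2 Mid Mixin3 Left Core Top Node object
Node sits at index 7.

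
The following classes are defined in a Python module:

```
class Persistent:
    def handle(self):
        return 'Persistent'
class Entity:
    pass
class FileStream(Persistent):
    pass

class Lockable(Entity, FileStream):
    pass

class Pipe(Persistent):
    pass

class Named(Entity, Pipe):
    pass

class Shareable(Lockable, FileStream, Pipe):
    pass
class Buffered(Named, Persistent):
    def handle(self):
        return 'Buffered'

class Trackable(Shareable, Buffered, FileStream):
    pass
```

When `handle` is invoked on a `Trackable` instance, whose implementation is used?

Buffered

L[Trackable] = Trackable + merge(L[Shareable], L[Buffered], L[FileStream], [Shareable Buffered FileStream])
  take Shareable:  [Shareable Lockable Entity FileStream Pipe Persistent object] + [Buffered Named Entity Pipe Persistent object] + [FileStream Persistent object] + [Shareable Buffered FileStream]
  take Lockable:  [Lockable Entity FileStream Pipe Persistent object] + [Buffered Named Entity Pipe Persistent object] + [FileStream Persistent object] + [Buffered FileStream]
  take Buffered:  [Entity FileStream Pipe Persistent object] + [Buffered Named Entity Pipe Persistent object] + [FileStream Persistent object] + [Buffered FileStream]
  take Named:  [Entity FileStream Pipe Persistent object] + [Named Entity Pipe Persistent object] + [FileStream Persistent object] + [FileStream]
  take Entity:  [Entity FileStream Pipe Persistent object] + [Entity Pipe Persistent object] + [FileStream Persistent object] + [FileStream]
  take FileStream:  [FileStream Pipe Persistent object] + [Pipe Persistent object] + [FileStream Persistent object] + [FileStream]
  take Pipe:  [Pipe Persistent object] + [Pipe Persistent object] + [Persistent object]
  take Persistent:  [Persistent object] + [Persistent object] + [Persistent object]
  take object:  [object] + [object] + [object]
MRO: Trackable Shareable Lockable Buffered Named Entity FileStream Pipe Persistent object
handle is defined in: Buffered, Persistent. First along the MRO is Buffered.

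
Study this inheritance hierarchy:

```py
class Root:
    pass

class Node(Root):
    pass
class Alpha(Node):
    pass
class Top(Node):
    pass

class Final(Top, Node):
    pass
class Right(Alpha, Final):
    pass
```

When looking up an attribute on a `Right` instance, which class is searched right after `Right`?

Alpha

L[Right] = Right + merge(L[Alpha], L[Final], [Alpha Final])
  take Alpha:  [Alpha Node Root object] + [Final Top Node Root object] + [Alpha Final]
  take Final:  [Node Root object] + [Final Top Node Root object] + [Final]
  take Top:  [Node Root object] + [Top Node Root object]
  take Node:  [Node Root object] + [Node Root object]
  take Root:  [Root object] + [Root object]
  take object:  [object] + [object]
MRO: Right Alpha Final Top Node Root object
Right is at position 0; next is Alpha.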